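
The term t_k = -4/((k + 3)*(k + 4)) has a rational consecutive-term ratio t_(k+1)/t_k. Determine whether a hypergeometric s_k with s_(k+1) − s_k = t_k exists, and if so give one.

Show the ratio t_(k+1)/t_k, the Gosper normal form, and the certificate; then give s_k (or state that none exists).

s_k = -4*k/(3*k + 9)

Ratio r(k) = (k + 3)/(k + 5).
Gosper form: A/B · C(k+1)/C(k) with A=k + 3, B=k + 5, C=1.
Need (k + 3)·f(k+1) − (k + 4)·f(k) = 1.
d = 1 from the (1,1,0) case.
Solve for f: f(k) = k/3 (degree 1 ≤ 1).
Get s_k = R·t_k = -4*k/(3*k + 9) with R(k) = B(k−1)f(k)/C(k) = k*(k + 4)/3.
Δs = -4/(k**2 + 7*k + 12), as required.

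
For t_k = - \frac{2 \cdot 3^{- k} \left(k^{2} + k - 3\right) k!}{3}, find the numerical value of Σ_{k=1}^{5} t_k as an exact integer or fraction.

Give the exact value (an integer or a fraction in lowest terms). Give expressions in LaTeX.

Σ = -1118/81

Ratio r(k) = (k + 1)*(k + (k + 1)**2 - 2)/(3*(k**2 + k - 3)).
Normal form (A,B,C) = (k/3 + 1/3, 1, k**2 + k - 3).
Set up (k/3 + 1/3)·f(k+1) − (1)·f(k) − (k**2 + k - 3) = 0.
Bound: deg f ≤ 1.
Solve for f: f(k) = 3*(k + 2) (degree 1 ≤ 1).
So s_k = (B(k−1)f/C)·t_k = (3*(k + 2)/(k**2 + k - 3))·t_k = -2*(k + 2)*factorial(k)/3**k.
Δs = -2*(k**2 + k - 3)*factorial(k)/(3*3**k), as required.
Evaluate s at k=6 and k=1: -1280/81 and -2; difference -1118/81.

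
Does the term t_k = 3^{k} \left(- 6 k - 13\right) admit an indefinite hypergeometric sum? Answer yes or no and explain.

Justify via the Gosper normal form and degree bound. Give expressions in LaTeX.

Yes. s_k = 3^{k} \left(- 3 k - 2\right).

Ratio r(k) = 3*(6*k + 19)/(6*k + 13).
Normal form (A,B,C) = (3, 1, k + 13/6).
Set up (3)·f(k+1) − (1)·f(k) − (k + 13/6) = 0.
From deg A=0, deg B=0, deg C=1: d=1.
Solving with deg f ≤ 1: f(k) = (3*k + 2)/6.
Certificate R = B(k−1)f/C = (3*k + 2)/(6*k + 13) gives s_k = 3**k*(-3*k - 2).
Check: Δs_k = 3**k*(-6*k - 13). ✓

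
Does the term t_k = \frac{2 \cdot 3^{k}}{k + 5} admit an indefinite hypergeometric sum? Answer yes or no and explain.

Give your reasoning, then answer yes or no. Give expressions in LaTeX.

No — key equation has no polynomial f.

The ratio is 3*(k + 5)/(k + 6).
Factor: A=3*k + 15; B=k + 6; C=1.
Solve (3*k + 15)·f(k+1) − (k + 5)·f(k) = 1.
deg f ≤ -1 (via 1,1,0).
deg f ≤ -1 is impossible — no certificate.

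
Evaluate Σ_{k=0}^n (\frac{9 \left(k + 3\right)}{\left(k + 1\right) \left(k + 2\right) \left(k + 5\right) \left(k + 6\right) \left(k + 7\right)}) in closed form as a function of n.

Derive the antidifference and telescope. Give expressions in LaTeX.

S(n) = \frac{n^{3} + 15 n^{2} + 68 n + 54}{10 \left(n^{3} + 15 n^{2} + 68 n + 84\right)}

The ratio is (k + 1)*(k + 4)*(k + 5)/((k + 3)**2*(k + 8)).
Take A(k)=k + 1, B(k)=k + 8, C(k)=k**3 + 10*k**2 + 33*k + 36.
Solve (k + 1)·f(k+1) − (k + 7)·f(k) = k**3 + 10*k**2 + 33*k + 36.
From deg A=1, deg B=1, deg C=3: d=6.
Solving with deg f ≤ 6: f(k) = k*(k + 2)*(k + 3)*(k + 4)*(k**2 + 12*k + 41)/90.
Certificate R = B(k−1)f/C = k*(k + 2)*(k + 7)*(k**2 + 12*k + 41)/(90*(k + 3)) gives s_k = k*(k**2 + 12*k + 41)/(10*(k**3 + 12*k**2 + 41*k + 30)).
Check: Δs_k = 9*(k + 3)/(k**5 + 21*k**4 + 163*k**3 + 567*k**2 + 844*k + 420). ✓
Σ_(k=0)^n t_k = s_(n+1) − s_(0) = ((n**3 + 15*n**2 + 68*n + 54)/(10*(n**3 + 15*n**2 + 68*n + 84))) − (0), i.e. (n**3 + 15*n**2 + 68*n + 54)/(10*(n**3 + 15*n**2 + 68*n + 84)).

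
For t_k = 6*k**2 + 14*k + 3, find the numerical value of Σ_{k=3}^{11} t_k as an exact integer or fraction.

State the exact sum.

Σ = 3915

Compute t_(k+1)/t_k: get (6*k**2 + 26*k + 23)/(6*k**2 + 14*k + 3).
So A=1 and B=1, with C=k**2 + 7*k/3 + 1/2.
Need (1)·f(k+1) − (1)·f(k) = k**2 + 7*k/3 + 1/2.
From deg A=0, deg B=0, deg C=2: d=3.
Solving with deg f ≤ 3: f(k) = k*(2*k**2 + 4*k - 3)/6.
So s_k = (B(k−1)f/C)·t_k = (k*(2*k**2 + 4*k - 3)/(6*k**2 + 14*k + 3))·t_k = k*(2*k**2 + 4*k - 3).
Verify: 6*k**2 + 14*k + 3 matches t_k.
Evaluate s at k=12 and k=3: 3996 and 81; difference 3915.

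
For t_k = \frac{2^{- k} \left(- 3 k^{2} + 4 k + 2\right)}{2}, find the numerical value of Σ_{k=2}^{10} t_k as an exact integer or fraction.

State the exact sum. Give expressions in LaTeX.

t_(k+1)/t_k = (3*k**2 + 2*k - 3)/(2*(3*k**2 - 4*k - 2)).
Normal form (A,B,C) = (1/2, 1, k**2 - 4*k/3 - 2/3).
Need (1/2)·f(k+1) − (1)·f(k) = k**2 - 4*k/3 - 2/3.
deg f ≤ 2 (via 0,0,2).
Solving with deg f ≤ 2: f(k) = -2*(3*k**2 + 2*k + 3)/3.
So s_k = (B(k−1)f/C)·t_k = (-2*(3*k**2 + 2*k + 3)/(3*k**2 - 4*k - 2))·t_k = (3*k**2 + 2*k + 3)/2**k.
s_(k+1) − s_k = (-3*k**2 + 4*k + 2)/(2*2**k) = t_k.
Telescoping: Σ = s_(11) − s_(2) = 97/512 − (19/4) = -2335/512.

Σ = -2335/512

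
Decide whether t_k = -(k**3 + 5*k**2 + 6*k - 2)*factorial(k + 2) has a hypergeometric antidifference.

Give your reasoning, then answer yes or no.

The ratio is (k**4 + 11*k**3 + 43*k**2 + 67*k + 30)/(k**3 + 5*k**2 + 6*k - 2).
Take A(k)=k + 3, B(k)=1, C(k)=k**3 + 5*k**2 + 6*k - 2.
Solve (k + 3)·f(k+1) − (1)·f(k) = k**3 + 5*k**2 + 6*k - 2.
From deg A=1, deg B=0, deg C=3: d=2.
Match coefficients ⇒ f(k) = k**2 + k - 4.
Then R = B(k−1)f/C = (k**2 + k - 4)/(k**3 + 5*k**2 + 6*k - 2), so s_k = R(k)·t_k = -(k**2 + k - 4)*factorial(k + 2).
Check: Δs_k = -(k**3 + 5*k**2 + 6*k - 2)*factorial(k + 2). ✓

Yes. s_k = -(k**2 + k - 4)*factorial(k + 2).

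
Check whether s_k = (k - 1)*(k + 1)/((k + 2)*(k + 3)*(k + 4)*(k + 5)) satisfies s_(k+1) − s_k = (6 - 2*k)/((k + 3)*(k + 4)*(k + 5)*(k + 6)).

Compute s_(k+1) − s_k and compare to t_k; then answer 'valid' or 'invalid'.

Invalid: residual 3*(k - 2)/(k**5 + 20*k**4 + 155*k**3 + 580*k**2 + 1044*k + 720) ≠ 0.

s_(k+1) = k*(k + 2)/((k + 3)*(k + 4)*(k + 5)*(k + 6))
s_(k+1) − s_k = (k*(k + 2)**2 - (k - 1)*(k + 1)*(k + 6))/((k + 2)*(k + 3)*(k + 4)*(k + 5)*(k + 6))
(s_(k+1) − s_k) − t_k = 3*(k - 2)/(k**5 + 20*k**4 + 155*k**3 + 580*k**2 + 1044*k + 720)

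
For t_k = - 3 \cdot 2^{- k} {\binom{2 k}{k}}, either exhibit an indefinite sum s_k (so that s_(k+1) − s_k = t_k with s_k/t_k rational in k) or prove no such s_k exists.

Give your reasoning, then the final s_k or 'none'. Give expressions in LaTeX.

not Gosper-summable; s_k does not exist

t_(k+1)/t_k = (2*k + 1)/(k + 1).
A = 2*k + 1, B = k + 1, C = 1.
Need (2*k + 1)·f(k+1) − (k)·f(k) = 1.
d = -1 from the (1,1,0) case.
deg f ≤ -1 is impossible — no certificate.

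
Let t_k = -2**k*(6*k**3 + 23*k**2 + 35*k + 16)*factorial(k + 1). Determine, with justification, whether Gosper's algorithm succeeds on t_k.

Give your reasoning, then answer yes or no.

Yes. s_k = -2**k*k*(3*k + 1)*factorial(k + 1).

t_(k+1)/t_k = 2*(6*k**4 + 53*k**3 + 181*k**2 + 278*k + 160)/(6*k**3 + 23*k**2 + 35*k + 16).
Gosper form: A/B · C(k+1)/C(k) with A=2*k + 4, B=1, C=k**3 + 23*k**2/6 + 35*k/6 + 8/3.
f must satisfy (2*k + 4)·f(k+1) − (1)·f(k) = k**3 + 23*k**2/6 + 35*k/6 + 8/3.
deg f ≤ 2 (via 1,0,3).
Match coefficients ⇒ f(k) = k*(3*k + 1)/6.
Get s_k = R·t_k = -2**k*k*(3*k + 1)*factorial(k + 1) with R(k) = B(k−1)f(k)/C(k) = k*(3*k + 1)/(6*k**3 + 23*k**2 + 35*k + 16).
Check: Δs_k = -2**k*(6*k**3 + 23*k**2 + 35*k + 16)*factorial(k + 1). ✓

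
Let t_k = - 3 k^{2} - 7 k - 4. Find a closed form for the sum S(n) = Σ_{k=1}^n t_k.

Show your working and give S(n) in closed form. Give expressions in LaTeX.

S(n) = n \left(- n^{2} - 5 n - 8\right)

Compute t_(k+1)/t_k: get (3*k**2 + 13*k + 14)/(3*k**2 + 7*k + 4).
Take A(k)=1, B(k)=1, C(k)=k**2 + 7*k/3 + 4/3.
f must satisfy (1)·f(k+1) − (1)·f(k) = k**2 + 7*k/3 + 4/3.
d = 3 from the (0,0,2) case.
A polynomial solution: f(k) = k*(k + 1)**2/3.
So s_k = (B(k−1)f/C)·t_k = (k*(k + 1)/(3*k + 4))·t_k = k*(-k**2 - 2*k - 1).
s_(k+1) − s_k = -3*k**2 - 7*k - 4 = t_k.
Σ_(k=1)^n t_k = s_(n+1) − s_(1) = (-n**3 - 5*n**2 - 8*n - 4) − (-4), i.e. n*(-n**2 - 5*n - 8).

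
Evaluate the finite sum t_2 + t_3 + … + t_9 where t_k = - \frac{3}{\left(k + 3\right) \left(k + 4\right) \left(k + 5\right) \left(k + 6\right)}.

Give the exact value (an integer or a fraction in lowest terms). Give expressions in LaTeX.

r(k) = (k + 3)/(k + 7) after simplifying.
Gosper form: A/B · C(k+1)/C(k) with A=k + 3, B=k + 7, C=1.
Set up (k + 3)·f(k+1) − (k + 6)·f(k) − (1) = 0.
Bound: deg f ≤ 3.
Solving with deg f ≤ 3: f(k) = k*(k**2 + 12*k + 47)/180.
Then R = B(k−1)f/C = k*(k + 6)*(k**2 + 12*k + 47)/180, so s_k = R(k)·t_k = k*(-k**2 - 12*k - 47)/(60*(k + 3)*(k + 4)*(k + 5)).
Δs = -3/(k**4 + 18*k**3 + 119*k**2 + 342*k + 360), as required.
Evaluate s at k=10 and k=2: -89/5460 and -1/84; difference -2/455.

Σ = -2/455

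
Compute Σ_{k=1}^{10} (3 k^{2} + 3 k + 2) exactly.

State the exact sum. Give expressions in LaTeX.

Step 1: r(k) = (3*k**2 + 9*k + 8)/(3*k**2 + 3*k + 2).
Factor: A=1; B=1; C=k**2 + k + 2/3.
Set up (1)·f(k+1) − (1)·f(k) − (k**2 + k + 2/3) = 0.
From deg A=0, deg B=0, deg C=2: d=3.
Match coefficients ⇒ f(k) = k*(k**2 + 1)/3.
Then R = B(k−1)f/C = k*(k**2 + 1)/(3*k**2 + 3*k + 2), so s_k = R(k)·t_k = k**3 + k.
Check: Δs_k = -k**3 + (k + 1)**3 + 1. ✓
Evaluate s at k=11 and k=1: 1342 and 2; difference 1340.

Σ = 1340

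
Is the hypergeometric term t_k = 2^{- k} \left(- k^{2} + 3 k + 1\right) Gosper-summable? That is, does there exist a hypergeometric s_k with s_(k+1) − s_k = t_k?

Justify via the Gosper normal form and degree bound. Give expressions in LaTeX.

Yes. s_k = 2^{1 - k} \left(k^{2} - k - 1\right).

Ratio r(k) = (k**2 - k - 3)/(2*(k**2 - 3*k - 1)).
A = 1/2, B = 1, C = k**2 - 3*k - 1.
Solve (1/2)·f(k+1) − (1)·f(k) = k**2 - 3*k - 1.
d = 2 from the (0,0,2) case.
Solving with deg f ≤ 2: f(k) = -2*(k**2 - k - 1).
Get s_k = R·t_k = 2**(1 - k)*(k**2 - k - 1) with R(k) = B(k−1)f(k)/C(k) = -2*(k**2 - k - 1)/(k**2 - 3*k - 1).
Check: Δs_k = (-k**2 + 3*k + 1)/2**k. ✓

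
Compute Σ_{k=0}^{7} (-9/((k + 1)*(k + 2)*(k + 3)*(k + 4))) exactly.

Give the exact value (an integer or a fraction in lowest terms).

Σ = -82/165

Step 1: r(k) = (k + 1)/(k + 5).
Gosper form: A/B · C(k+1)/C(k) with A=k + 1, B=k + 5, C=1.
Key eq: (k + 1)·f(k+1) = (k + 4)·f(k) + (1).
Bound: deg f ≤ 3.
Solving with deg f ≤ 3: f(k) = k*(k**2 + 6*k + 11)/18.
Get s_k = R·t_k = k*(-k**2 - 6*k - 11)/(2*(k + 1)*(k + 2)*(k + 3)) with R(k) = B(k−1)f(k)/C(k) = k*(k + 4)*(k**2 + 6*k + 11)/18.
Check: Δs_k = -9/(k**4 + 10*k**3 + 35*k**2 + 50*k + 24). ✓
Evaluate s at k=8 and k=0: -82/165 and 0; difference -82/165.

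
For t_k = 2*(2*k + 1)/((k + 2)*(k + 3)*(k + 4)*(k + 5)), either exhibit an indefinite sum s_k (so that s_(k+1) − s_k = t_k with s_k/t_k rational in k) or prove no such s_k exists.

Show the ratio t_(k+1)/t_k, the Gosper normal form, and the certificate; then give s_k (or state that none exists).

The ratio is (k + 2)*(2*k + 3)/((k + 6)*(2*k + 1)).
Gosper form: A/B · C(k+1)/C(k) with A=k + 2, B=k + 6, C=k + 1/2.
Solve (k + 2)·f(k+1) − (k + 5)·f(k) = k + 1/2.
From deg A=1, deg B=1, deg C=1: d=3.
Solving with deg f ≤ 3: f(k) = k*(k**2 + 9*k + 2)/48.
R(k) = B(k−1)·f(k)/C(k) = k*(k + 5)*(k**2 + 9*k + 2)/(24*(2*k + 1)); s_k = R·t_k = k*(k**2 + 9*k + 2)/(12*(k + 2)*(k + 3)*(k + 4)).
Verify: 2*(2*k + 1)/(k**4 + 14*k**3 + 71*k**2 + 154*k + 120) matches t_k.

s_k = k*(k**2 + 9*k + 2)/(12*(k + 2)*(k + 3)*(k + 4))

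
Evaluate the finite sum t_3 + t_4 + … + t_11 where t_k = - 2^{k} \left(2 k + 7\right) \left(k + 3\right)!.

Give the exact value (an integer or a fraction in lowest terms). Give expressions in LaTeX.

t_(k+1)/t_k = 2*(k + 4)*(2*k + 9)/(2*k + 7).
Normal form (A,B,C) = (2*k + 8, 1, k + 7/2).
Solve (2*k + 8)·f(k+1) − (1)·f(k) = k + 7/2.
From deg A=1, deg B=0, deg C=1: d=0.
Solving with deg f ≤ 0: f(k) = 1/2.
Certificate R = B(k−1)f/C = 1/(2*k + 7) gives s_k = -2**k*factorial(k + 3).
s_(k+1) − s_k = -2**k*(2*k + 7)*factorial(k + 3) = t_k.
Sum = s_(12) − s_(3); s_(12) = -5356234211328000, s_(3) = -5760 ⇒ -5356234211322240.

Σ = -5356234211322240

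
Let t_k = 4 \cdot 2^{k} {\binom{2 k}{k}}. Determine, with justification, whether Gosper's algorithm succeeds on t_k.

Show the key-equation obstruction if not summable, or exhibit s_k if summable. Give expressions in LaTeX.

No. Not Gosper-summable.

Ratio r(k) = 4*(2*k + 1)/(k + 1).
Gosper form: A/B · C(k+1)/C(k) with A=8*k + 4, B=k + 1, C=1.
Solve (8*k + 4)·f(k+1) − (k)·f(k) = 1.
From deg A=1, deg B=1, deg C=0: d=-1.
Bound -1 < 0, so the key equation has no polynomial solution.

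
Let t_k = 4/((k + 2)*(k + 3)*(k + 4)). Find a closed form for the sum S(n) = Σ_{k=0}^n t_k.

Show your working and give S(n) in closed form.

S(n) = (n**2 + 7*n + 6)/(3*(n**2 + 7*n + 12))

Step 1: r(k) = (k + 2)/(k + 5).
Normal form (A,B,C) = (k + 2, k + 5, 1).
Need (k + 2)·f(k+1) − (k + 4)·f(k) = 1.
Bound: deg f ≤ 2.
Coefficient equations give f(k) = k*(k + 5)/12.
R(k) = B(k−1)·f(k)/C(k) = k*(k + 4)*(k + 5)/12; s_k = R·t_k = k*(k + 5)/(3*(k + 2)*(k + 3)).
Δs = 4/(k**3 + 9*k**2 + 26*k + 24), as required.
Evaluate: s_(n+1) = (n**2 + 7*n + 6)/(3*(n**2 + 7*n + 12)); subtract s_(0) = 0 ⇒ S(n) = (n**2 + 7*n + 6)/(3*(n**2 + 7*n + 12)).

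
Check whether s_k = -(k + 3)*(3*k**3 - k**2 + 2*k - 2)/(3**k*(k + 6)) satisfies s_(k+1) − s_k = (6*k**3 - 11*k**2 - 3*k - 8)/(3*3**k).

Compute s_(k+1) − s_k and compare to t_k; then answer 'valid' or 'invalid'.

Invalid: residual 2*(-3*k**4 - 17*k**3 + 36*k**2 + 10*k + 27)/(3**k*(k**2 + 13*k + 42)) ≠ 0.

s_(k+1) = -(k + 4)*(2*k + 3*(k + 1)**3 - (k + 1)**2)/(3*3**k*(k + 7))
s_(k+1) − s_k = (6*k**5 + 49*k**4 + 4*k**3 - 293*k**2 - 170*k - 174)/(3*3**k*(k**2 + 13*k + 42))
(s_(k+1) − s_k) − t_k = 2*(-3*k**4 - 17*k**3 + 36*k**2 + 10*k + 27)/(3**k*(k**2 + 13*k + 42))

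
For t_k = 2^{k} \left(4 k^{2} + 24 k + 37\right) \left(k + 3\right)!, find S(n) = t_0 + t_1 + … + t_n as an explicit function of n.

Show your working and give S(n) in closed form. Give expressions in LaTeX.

Step 1: r(k) = 2*(4*k**3 + 48*k**2 + 193*k + 260)/(4*k**2 + 24*k + 37).
Gosper form: A/B · C(k+1)/C(k) with A=2*k + 8, B=1, C=k**2 + 6*k + 37/4.
Need (2*k + 8)·f(k+1) − (1)·f(k) = k**2 + 6*k + 37/4.
d = 1 from the (1,0,2) case.
Match coefficients ⇒ f(k) = (2*k + 3)/4.
Then R = B(k−1)f/C = (2*k + 3)/(4*k**2 + 24*k + 37), so s_k = R(k)·t_k = 2**k*(2*k + 3)*factorial(k + 3).
Verify: 2**k*(4*k**2 + 24*k + 37)*factorial(k + 3) matches t_k.
Telescope: S(n) = s_(n+1) − s_(0) = 2**(n + 1)*(2*n + 5)*factorial(n + 4) − (18) = 4*2**n*n*factorial(n + 4) + 10*2**n*factorial(n + 4) - 18.

S(n) = 4 \cdot 2^{n} n \left(n + 4\right)! + 10 \cdot 2^{n} \left(n + 4\right)! - 18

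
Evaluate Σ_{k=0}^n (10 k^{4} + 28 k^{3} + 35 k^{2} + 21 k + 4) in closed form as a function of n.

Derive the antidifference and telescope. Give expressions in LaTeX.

S(n) = 2 n^{5} + 12 n^{4} + 29 n^{3} + 35 n^{2} + 20 n + 4

Compute t_(k+1)/t_k: get (10*k**4 + 68*k**3 + 179*k**2 + 215*k + 98)/(10*k**4 + 28*k**3 + 35*k**2 + 21*k + 4).
Normal form (A,B,C) = (1, 1, k**4 + 14*k**3/5 + 7*k**2/2 + 21*k/10 + 2/5).
Key eq: (1)·f(k+1) = (1)·f(k) + (k**4 + 14*k**3/5 + 7*k**2/2 + 21*k/10 + 2/5).
d = 5 from the (0,0,4) case.
Coefficient equations give f(k) = k*(k + 1)*(2*k**3 + k - 1)/10.
Get s_k = R·t_k = 2*k**5 + 2*k**4 + k**3 - k with R(k) = B(k−1)f(k)/C(k) = k*(2*k**3 + k - 1)/(10*k**3 + 18*k**2 + 17*k + 4).
Verify: 10*k**4 + 28*k**3 + 35*k**2 + 21*k + 4 matches t_k.
s_(n+1) = 2*n**5 + 12*n**4 + 29*n**3 + 35*n**2 + 20*n + 4 and s_(0) = 0, so S(n) = 2*n**5 + 12*n**4 + 29*n**3 + 35*n**2 + 20*n + 4.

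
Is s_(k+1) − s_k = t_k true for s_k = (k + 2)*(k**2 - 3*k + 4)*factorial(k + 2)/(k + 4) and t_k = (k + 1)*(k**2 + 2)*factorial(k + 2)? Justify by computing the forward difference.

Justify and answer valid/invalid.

Invalid: residual -2*(k**4 + 5*k**3 + 5*k**2 + 13*k + 4)*factorial(k + 2)/((k + 4)*(k + 5)) ≠ 0.

s_(k+1) = (k + 3)*(k**2 - k + 2)*factorial(k + 3)/(k + 5)
s_(k+1) − s_k = (k**5 + 8*k**4 + 21*k**3 + 30*k**2 + 32*k + 32)*factorial(k + 2)/((k + 4)*(k + 5))
(s_(k+1) − s_k) − t_k = -2*(k**4 + 5*k**3 + 5*k**2 + 13*k + 4)*factorial(k + 2)/((k + 4)*(k + 5))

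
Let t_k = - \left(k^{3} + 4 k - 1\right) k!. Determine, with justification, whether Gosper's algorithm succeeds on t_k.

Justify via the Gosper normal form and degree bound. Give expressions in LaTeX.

Ratio r(k) = (k + 1)*(4*k + (k + 1)**3 + 3)/(k**3 + 4*k - 1).
A = k + 1, B = 1, C = k**3 + 4*k - 1.
Set up (k + 1)·f(k+1) − (1)·f(k) − (k**3 + 4*k - 1) = 0.
Degrees (1,0,3) ⇒ d ≤ 2.
Solve for f: f(k) = k**2 - 2*k + 3 (degree 2 ≤ 2).
Then R = B(k−1)f/C = (k**2 - 2*k + 3)/(k**3 + 4*k - 1), so s_k = R(k)·t_k = -(k**2 - 2*k + 3)*factorial(k).
Δs = -(k**3 + 4*k - 1)*factorial(k), as required.

Yes. s_k = - \left(k^{2} - 2 k + 3\right) k!.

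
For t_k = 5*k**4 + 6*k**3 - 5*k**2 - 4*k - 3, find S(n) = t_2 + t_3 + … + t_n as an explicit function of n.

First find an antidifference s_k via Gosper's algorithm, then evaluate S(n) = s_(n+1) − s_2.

Ratio r(k) = (5*k**4 + 26*k**3 + 43*k**2 + 24*k - 1)/(5*k**4 + 6*k**3 - 5*k**2 - 4*k - 3).
Take A(k)=1, B(k)=1, C(k)=k**4 + 6*k**3/5 - k**2 - 4*k/5 - 3/5.
f must satisfy (1)·f(k+1) − (1)·f(k) = k**4 + 6*k**3/5 - k**2 - 4*k/5 - 3/5.
deg f ≤ 5 (via 0,0,4).
Coefficient equations give f(k) = k*(k**4 - k**3 - 3*k**2 + 2*k - 2)/5.
Then R = B(k−1)f/C = k*(k**4 - k**3 - 3*k**2 + 2*k - 2)/(5*k**4 + 6*k**3 - 5*k**2 - 4*k - 3), so s_k = R(k)·t_k = k*(k**4 - k**3 - 3*k**2 + 2*k - 2).
Check: Δs_k = 5*k**4 + 6*k**3 - 5*k**2 - 4*k - 3. ✓
Evaluate: s_(n+1) = n**5 + 4*n**4 + 3*n**3 - 3*n**2 - 6*n - 3; subtract s_(2) = -4 ⇒ S(n) = n**5 + 4*n**4 + 3*n**3 - 3*n**2 - 6*n + 1.

S(n) = n**5 + 4*n**4 + 3*n**3 - 3*n**2 - 6*n + 1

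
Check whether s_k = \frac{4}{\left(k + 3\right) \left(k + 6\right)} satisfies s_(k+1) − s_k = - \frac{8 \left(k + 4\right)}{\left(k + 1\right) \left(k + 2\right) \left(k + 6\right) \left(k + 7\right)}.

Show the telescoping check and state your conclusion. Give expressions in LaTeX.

s_(k+1) = 4/((k + 4)*(k + 7))
s_(k+1) − s_k = 8*(-k - 5)/(k**4 + 20*k**3 + 145*k**2 + 450*k + 504)
(s_(k+1) − s_k) − t_k = 8*(3*k**2 + 23*k + 38)/(k**6 + 23*k**5 + 207*k**4 + 925*k**3 + 2144*k**2 + 2412*k + 1008)

Invalid: residual \frac{8 \left(3 k^{2} + 23 k + 38\right)}{k^{6} + 23 k^{5} + 207 k^{4} + 925 k^{3} + 2144 k^{2} + 2412 k + 1008} ≠ 0.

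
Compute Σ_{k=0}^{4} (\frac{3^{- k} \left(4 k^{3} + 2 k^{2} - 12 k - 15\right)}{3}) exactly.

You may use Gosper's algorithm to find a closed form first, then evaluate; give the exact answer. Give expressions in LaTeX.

Σ = -49/9

r(k) = (4*k**3 + 14*k**2 + 4*k - 21)/(3*(4*k**3 + 2*k**2 - 12*k - 15)) after simplifying.
Take A(k)=1/3, B(k)=1, C(k)=k**3 + k**2/2 - 3*k - 15/4.
Need (1/3)·f(k+1) − (1)·f(k) = k**3 + k**2/2 - 3*k - 15/4.
deg f ≤ 3 (via 0,0,3).
Coefficient equations give f(k) = -3*(2*k**3 + 4*k**2 + k - 4)/4.
R(k) = B(k−1)·f(k)/C(k) = -3*(2*k**3 + 4*k**2 + k - 4)/(4*k**3 + 2*k**2 - 12*k - 15); s_k = R·t_k = (-2*k**3 - 4*k**2 - k + 4)/3**k.
s_(k+1) − s_k = (4*k**3 + 2*k**2 - 12*k - 15)/(3*3**k) = t_k.
Telescoping: Σ = s_(5) − s_(0) = -13/9 − (4) = -49/9.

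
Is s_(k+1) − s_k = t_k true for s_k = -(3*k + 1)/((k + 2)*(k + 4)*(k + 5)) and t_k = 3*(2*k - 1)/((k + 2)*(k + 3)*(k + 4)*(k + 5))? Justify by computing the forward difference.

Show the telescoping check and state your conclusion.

Invalid: residual 2*(2 - 9*k)/(k**5 + 20*k**4 + 155*k**3 + 580*k**2 + 1044*k + 720) ≠ 0.

s_(k+1) = (-3*k - 4)/((k + 3)*(k + 5)*(k + 6))
s_(k+1) − s_k = (6*k**2 + 15*k - 14)/(k**5 + 20*k**4 + 155*k**3 + 580*k**2 + 1044*k + 720)
(s_(k+1) − s_k) − t_k = 2*(2 - 9*k)/(k**5 + 20*k**4 + 155*k**3 + 580*k**2 + 1044*k + 720)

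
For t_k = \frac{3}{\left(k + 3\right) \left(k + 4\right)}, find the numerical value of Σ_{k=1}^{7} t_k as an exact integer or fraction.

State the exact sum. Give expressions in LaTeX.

Σ = 21/44

Ratio r(k) = (k + 3)/(k + 5).
A = k + 3, B = k + 5, C = 1.
Need (k + 3)·f(k+1) − (k + 4)·f(k) = 1.
Degrees (1,1,0) ⇒ d ≤ 1.
Coefficient equations give f(k) = k/3.
Get s_k = R·t_k = k/(k + 3) with R(k) = B(k−1)f(k)/C(k) = k*(k + 4)/3.
Δs = 3/(k**2 + 7*k + 12), as required.
Sum = s_(8) − s_(1); s_(8) = 8/11, s_(1) = 1/4 ⇒ 21/44.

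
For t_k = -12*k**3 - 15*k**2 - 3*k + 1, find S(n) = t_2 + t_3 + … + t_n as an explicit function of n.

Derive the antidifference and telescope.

Ratio r(k) = (12*k**3 + 51*k**2 + 69*k + 29)/(12*k**3 + 15*k**2 + 3*k - 1).
A = 1, B = 1, C = k**3 + 5*k**2/4 + k/4 - 1/12.
Set up (1)·f(k+1) − (1)·f(k) − (k**3 + 5*k**2/4 + k/4 - 1/12) = 0.
d = 4 from the (0,0,3) case.
Match coefficients ⇒ f(k) = k**2*(3*k**2 - k - 3)/12.
So s_k = (B(k−1)f/C)·t_k = (k**2*(3*k**2 - k - 3)/(12*k**3 + 15*k**2 + 3*k - 1))·t_k = k**2*(-3*k**2 + k + 3).
Verify: -12*k**3 - 15*k**2 - 3*k + 1 matches t_k.
Evaluate: s_(n+1) = -3*n**4 - 11*n**3 - 12*n**2 - 3*n + 1; subtract s_(2) = -28 ⇒ S(n) = -3*n**4 - 11*n**3 - 12*n**2 - 3*n + 29.

S(n) = -3*n**4 - 11*n**3 - 12*n**2 - 3*n + 29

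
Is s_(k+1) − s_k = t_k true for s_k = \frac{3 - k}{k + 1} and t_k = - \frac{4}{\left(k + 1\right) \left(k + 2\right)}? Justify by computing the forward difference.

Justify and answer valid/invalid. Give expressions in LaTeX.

Valid: the claim telescopes to t_k.

s_(k+1) = (2 - k)/(k + 2)
s_(k+1) − s_k = -4/(k**2 + 3*k + 2)
(s_(k+1) − s_k) − t_k = 0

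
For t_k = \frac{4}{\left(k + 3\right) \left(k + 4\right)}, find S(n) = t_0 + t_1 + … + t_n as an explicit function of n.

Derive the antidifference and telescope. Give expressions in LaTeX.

S(n) = \frac{4 \left(n + 1\right)}{3 \left(n + 4\right)}

Ratio r(k) = (k + 3)/(k + 5).
Factor: A=k + 3; B=k + 5; C=1.
Need (k + 3)·f(k+1) − (k + 4)·f(k) = 1.
Bound: deg f ≤ 1.
Solving with deg f ≤ 1: f(k) = k/3.
Certificate R = B(k−1)f/C = k*(k + 4)/3 gives s_k = 4*k/(3*(k + 3)).
Check: Δs_k = 4/(k**2 + 7*k + 12). ✓
Evaluate: s_(n+1) = 4*(n + 1)/(3*(n + 4)); subtract s_(0) = 0 ⇒ S(n) = 4*(n + 1)/(3*(n + 4)).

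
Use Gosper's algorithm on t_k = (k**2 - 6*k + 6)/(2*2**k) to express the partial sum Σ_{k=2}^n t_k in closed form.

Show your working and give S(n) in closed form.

t_(k+1)/t_k = (-6*k + (k + 1)**2)/(2*(k**2 - 6*k + 6)).
Normal form (A,B,C) = (1/2, 1, k**2 - 6*k + 6).
f must satisfy (1/2)·f(k+1) − (1)·f(k) = k**2 - 6*k + 6.
deg f ≤ 2 (via 0,0,2).
Solving with deg f ≤ 2: f(k) = -2*(k - 3)*(k - 1).
R(k) = B(k−1)·f(k)/C(k) = -2*(k - 3)*(k - 1)/(k**2 - 6*k + 6); s_k = R·t_k = (-k**2 + 4*k - 3)/2**k.
Verify: (k**2 - 6*k + 6)/(2*2**k) matches t_k.
s_(n+1) = 2**(-n - 1)*n*(2 - n) and s_(2) = 1/4, so S(n) = 2**(-n - 2)*(-2**n - 2*n**2 + 4*n).

S(n) = 2**(-n - 2)*(-2**n - 2*n**2 + 4*n)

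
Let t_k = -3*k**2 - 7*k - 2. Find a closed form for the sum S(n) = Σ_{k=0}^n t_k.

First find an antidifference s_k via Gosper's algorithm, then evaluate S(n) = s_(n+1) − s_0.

S(n) = -n**3 - 5*n**2 - 6*n - 2

The ratio is (3*k**2 + 13*k + 12)/(3*k**2 + 7*k + 2).
A = 1, B = 1, C = k**2 + 7*k/3 + 2/3.
Solve (1)·f(k+1) − (1)·f(k) = k**2 + 7*k/3 + 2/3.
deg f ≤ 3 (via 0,0,2).
Solve for f: f(k) = k*(k**2 + 2*k - 1)/3 (degree 3 ≤ 3).
R(k) = B(k−1)·f(k)/C(k) = k*(k**2 + 2*k - 1)/((k + 2)*(3*k + 1)); s_k = R·t_k = k*(-k**2 - 2*k + 1).
s_(k+1) − s_k = -3*k**2 - 7*k - 2 = t_k.
s_(n+1) = -n**3 - 5*n**2 - 6*n - 2 and s_(0) = 0, so S(n) = -n**3 - 5*n**2 - 6*n - 2.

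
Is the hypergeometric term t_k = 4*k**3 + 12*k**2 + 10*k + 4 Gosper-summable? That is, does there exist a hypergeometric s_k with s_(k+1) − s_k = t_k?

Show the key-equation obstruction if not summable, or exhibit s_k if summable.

Yes. s_k = k**4 + 2*k**3 + k.

Ratio r(k) = (2*k**3 + 12*k**2 + 23*k + 15)/(2*k**3 + 6*k**2 + 5*k + 2).
So A=1 and B=1, with C=k**3 + 3*k**2 + 5*k/2 + 1.
Solve (1)·f(k+1) − (1)·f(k) = k**3 + 3*k**2 + 5*k/2 + 1.
Bound: deg f ≤ 4.
Solve for f: f(k) = k*(k**3 + 2*k**2 + 1)/4 (degree 4 ≤ 4).
So s_k = (B(k−1)f/C)·t_k = (k*(k**3 + 2*k**2 + 1)/(2*(k + 2)*(2*k**2 + 2*k + 1)))·t_k = k**4 + 2*k**3 + k.
Δs = 4*k**3 + 12*k**2 + 10*k + 4, as required.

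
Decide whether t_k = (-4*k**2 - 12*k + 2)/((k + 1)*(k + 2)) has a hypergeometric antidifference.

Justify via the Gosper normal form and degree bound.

Yes. s_k = 2*k*(3 - 2*k)/(k + 1).

The ratio is (k + 1)*(6*k + 2*(k + 1)**2 + 5)/((k + 3)*(2*k**2 + 6*k - 1)).
So A=k + 1 and B=k + 3, with C=k**2 + 3*k - 1/2.
Set up (k + 1)·f(k+1) − (k + 2)·f(k) − (k**2 + 3*k - 1/2) = 0.
deg f ≤ 2 (via 1,1,2).
Coefficient equations give f(k) = k*(2*k - 3)/2.
Get s_k = R·t_k = 2*k*(3 - 2*k)/(k + 1) with R(k) = B(k−1)f(k)/C(k) = k*(k + 2)*(2*k - 3)/(2*k**2 + 6*k - 1).
s_(k+1) − s_k = 2*(-2*k**2 - 6*k + 1)/(k**2 + 3*k + 2) = t_k.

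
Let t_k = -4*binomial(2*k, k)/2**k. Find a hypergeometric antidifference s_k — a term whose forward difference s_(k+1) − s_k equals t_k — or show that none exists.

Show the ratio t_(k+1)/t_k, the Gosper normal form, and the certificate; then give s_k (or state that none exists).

not Gosper-summable; s_k does not exist

r(k) = (2*k + 1)/(k + 1) after simplifying.
So A=2*k + 1 and B=k + 1, with C=1.
Need (2*k + 1)·f(k+1) − (k)·f(k) = 1.
Degrees (1,1,0) ⇒ d ≤ -1.
deg f ≤ -1 is impossible — no certificate.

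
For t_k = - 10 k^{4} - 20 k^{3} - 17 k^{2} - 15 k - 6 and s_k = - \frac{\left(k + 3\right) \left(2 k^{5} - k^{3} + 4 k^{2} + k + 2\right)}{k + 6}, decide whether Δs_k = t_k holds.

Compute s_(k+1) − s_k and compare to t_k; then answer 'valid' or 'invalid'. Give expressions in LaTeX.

Invalid: residual \frac{3 \left(8 k^{5} + 80 k^{4} + 138 k^{3} + 113 k^{2} + 95 k + 34\right)}{k^{2} + 13 k + 42} ≠ 0.

s_(k+1) = -(k + 4)*(k + 2*(k + 1)**5 - (k + 1)**3 + 4*(k + 1)**2 + 3)/(k + 7)
s_(k+1) − s_k = (-10*k**6 - 126*k**5 - 457*k**4 - 662*k**3 - 576*k**2 - 423*k - 150)/(k**2 + 13*k + 42)
(s_(k+1) − s_k) − t_k = 3*(8*k**5 + 80*k**4 + 138*k**3 + 113*k**2 + 95*k + 34)/(k**2 + 13*k + 42)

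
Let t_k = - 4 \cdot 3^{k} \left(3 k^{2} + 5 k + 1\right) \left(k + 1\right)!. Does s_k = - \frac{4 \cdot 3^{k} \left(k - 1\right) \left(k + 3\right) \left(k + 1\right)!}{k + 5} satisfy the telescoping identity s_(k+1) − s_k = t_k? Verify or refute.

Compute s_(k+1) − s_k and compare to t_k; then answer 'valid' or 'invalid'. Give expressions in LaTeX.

Invalid: residual \frac{8 \cdot 3^{k} \left(3 k^{3} + 20 k^{2} + 25 k + 6\right) \left(k + 1\right)!}{\left(k + 5\right) \left(k + 6\right)} ≠ 0.

s_(k+1) = -12*3**k*k*(k + 4)*factorial(k + 2)/(k + 6)
s_(k+1) − s_k = -4*3**k*(3*k**4 + 32*k**3 + 106*k**2 + 111*k + 18)*factorial(k + 1)/((k + 5)*(k + 6))
(s_(k+1) − s_k) − t_k = 8*3**k*(3*k**3 + 20*k**2 + 25*k + 6)*factorial(k + 1)/((k + 5)*(k + 6))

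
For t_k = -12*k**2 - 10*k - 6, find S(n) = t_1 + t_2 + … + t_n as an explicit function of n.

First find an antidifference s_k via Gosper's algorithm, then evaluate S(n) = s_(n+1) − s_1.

r(k) = (6*k**2 + 17*k + 14)/(6*k**2 + 5*k + 3) after simplifying.
Gosper form: A/B · C(k+1)/C(k) with A=1, B=1, C=k**2 + 5*k/6 + 1/2.
f must satisfy (1)·f(k+1) − (1)·f(k) = k**2 + 5*k/6 + 1/2.
Degrees (0,0,2) ⇒ d ≤ 3.
Solve for f: f(k) = k*(4*k**2 - k + 3)/12 (degree 3 ≤ 3).
Then R = B(k−1)f/C = k*(4*k**2 - k + 3)/(2*(6*k**2 + 5*k + 3)), so s_k = R(k)·t_k = k*(-4*k**2 + k - 3).
Verify: -12*k**2 - 10*k - 6 matches t_k.
s_(n+1) = -4*n**3 - 11*n**2 - 13*n - 6 and s_(1) = -6, so S(n) = n*(-4*n**2 - 11*n - 13).

S(n) = n*(-4*n**2 - 11*n - 13)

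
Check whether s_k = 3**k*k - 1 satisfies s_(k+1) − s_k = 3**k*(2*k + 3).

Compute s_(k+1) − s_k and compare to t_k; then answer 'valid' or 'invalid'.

Valid — Δs_k = t_k.

s_(k+1) = 3**(k + 1)*(k + 1) - 1
s_(k+1) − s_k = 3**k*(2*k + 3)
(s_(k+1) − s_k) − t_k = 0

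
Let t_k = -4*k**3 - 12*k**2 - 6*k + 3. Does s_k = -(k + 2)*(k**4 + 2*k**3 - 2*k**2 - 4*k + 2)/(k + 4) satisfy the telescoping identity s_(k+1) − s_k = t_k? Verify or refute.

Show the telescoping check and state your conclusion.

s_(k+1) = (-k**5 - 9*k**4 - 28*k**3 - 32*k**2 - 5*k + 3)/(k + 5)
s_(k+1) − s_k = (-4*k**5 - 42*k**4 - 142*k**3 - 179*k**2 - 43*k + 32)/(k**2 + 9*k + 20)
(s_(k+1) − s_k) − t_k = 2*(3*k**4 + 26*k**3 + 56*k**2 + 25*k - 14)/(k**2 + 9*k + 20)

Invalid: residual 2*(3*k**4 + 26*k**3 + 56*k**2 + 25*k - 14)/(k**2 + 9*k + 20) ≠ 0.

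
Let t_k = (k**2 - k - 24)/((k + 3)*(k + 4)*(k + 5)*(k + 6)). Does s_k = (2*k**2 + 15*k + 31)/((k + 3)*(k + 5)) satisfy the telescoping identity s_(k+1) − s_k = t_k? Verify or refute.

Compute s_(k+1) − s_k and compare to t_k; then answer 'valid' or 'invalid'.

valid; difference matches t_k

s_(k+1) = (15*k + 2*(k + 1)**2 + 46)/((k + 4)*(k + 6))
s_(k+1) − s_k = (k**2 - k - 24)/(k**4 + 18*k**3 + 119*k**2 + 342*k + 360)
(s_(k+1) − s_k) − t_k = 0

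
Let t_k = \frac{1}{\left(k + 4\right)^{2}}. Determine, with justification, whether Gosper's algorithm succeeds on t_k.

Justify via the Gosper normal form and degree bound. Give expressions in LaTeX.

r(k) = (k + 4)**2/(k + 5)**2 after simplifying.
So A=k**2 + 8*k + 16 and B=k**2 + 10*k + 25, with C=1.
Set up (k**2 + 8*k + 16)·f(k+1) − (k**2 + 8*k + 16)·f(k) − (1) = 0.
deg f ≤ 0 (via 2,2,0).
Put f(k) = c0: A·f(k+1) − B(k−1)·f(k) − C = -1; need -1 = 0 — inconsistent ⇒ no f, not summable.

No — key equation has no polynomial f.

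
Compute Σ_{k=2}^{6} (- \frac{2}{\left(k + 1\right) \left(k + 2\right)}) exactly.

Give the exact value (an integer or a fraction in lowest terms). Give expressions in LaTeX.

Σ = -5/12

Step 1: r(k) = (k + 1)/(k + 3).
Factor: A=k + 1; B=k + 3; C=1.
Solve (k + 1)·f(k+1) − (k + 2)·f(k) = 1.
deg f ≤ 1 (via 1,1,0).
Solving with deg f ≤ 1: f(k) = k.
Certificate R = B(k−1)f/C = k*(k + 2) gives s_k = -2*k/(k + 1).
Check: Δs_k = -2/(k**2 + 3*k + 2). ✓
Σ_(k=2)^(6) t_k = s_(7) − s_(2) = -7/4 − (-4/3) = -5/12.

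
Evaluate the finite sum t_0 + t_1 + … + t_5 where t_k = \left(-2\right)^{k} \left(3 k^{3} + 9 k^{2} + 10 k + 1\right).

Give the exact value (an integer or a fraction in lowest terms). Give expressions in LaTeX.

r(k) = 2*(-3*k**3 - 18*k**2 - 37*k - 23)/(3*k**3 + 9*k**2 + 10*k + 1) after simplifying.
So A=-2 and B=1, with C=k**3 + 3*k**2 + 10*k/3 + 1/3.
f must satisfy (-2)·f(k+1) − (1)·f(k) = k**3 + 3*k**2 + 10*k/3 + 1/3.
From deg A=0, deg B=0, deg C=3: d=3.
A polynomial solution: f(k) = -(k**3 + k**2 - 1)/3.
R(k) = B(k−1)·f(k)/C(k) = -(k**3 + k**2 - 1)/(3*k**3 + 9*k**2 + 10*k + 1); s_k = R·t_k = (-2)**k*(-k**3 - k**2 + 1).
s_(k+1) − s_k = (-2)**k*(3*k**3 + 9*k**2 + 10*k + 1) = t_k.
Sum = s_(6) − s_(0); s_(6) = -16064, s_(0) = 1 ⇒ -16065.

Σ = -16065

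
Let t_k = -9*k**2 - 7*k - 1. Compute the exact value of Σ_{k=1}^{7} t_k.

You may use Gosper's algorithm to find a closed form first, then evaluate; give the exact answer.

Σ = -1463

The ratio is (9*k**2 + 25*k + 17)/(9*k**2 + 7*k + 1).
Gosper form: A/B · C(k+1)/C(k) with A=1, B=1, C=k**2 + 7*k/9 + 1/9.
Need (1)·f(k+1) − (1)·f(k) = k**2 + 7*k/9 + 1/9.
deg f ≤ 3 (via 0,0,2).
Coefficient equations give f(k) = k*(3*k**2 - k - 1)/9.
Then R = B(k−1)f/C = k*(3*k**2 - k - 1)/(9*k**2 + 7*k + 1), so s_k = R(k)·t_k = k*(-3*k**2 + k + 1).
Check: Δs_k = -9*k**2 - 7*k - 1. ✓
Evaluate s at k=8 and k=1: -1464 and -1; difference -1463.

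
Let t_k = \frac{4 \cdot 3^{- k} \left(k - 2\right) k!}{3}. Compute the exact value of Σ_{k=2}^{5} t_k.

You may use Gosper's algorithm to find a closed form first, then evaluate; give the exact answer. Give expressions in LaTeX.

Σ = 248/81

The ratio is (k**2 - 1)/(3*(k - 2)).
Normal form (A,B,C) = (k/3 + 1/3, 1, k - 2).
Solve (k/3 + 1/3)·f(k+1) − (1)·f(k) = k - 2.
From deg A=1, deg B=0, deg C=1: d=0.
A polynomial solution: f(k) = 3.
R(k) = B(k−1)·f(k)/C(k) = 3/(k - 2); s_k = R·t_k = 4*factorial(k)/3**k.
Check: Δs_k = 4*(k - 2)*factorial(k)/(3*3**k). ✓
Evaluate s at k=6 and k=2: 320/81 and 8/9; difference 248/81.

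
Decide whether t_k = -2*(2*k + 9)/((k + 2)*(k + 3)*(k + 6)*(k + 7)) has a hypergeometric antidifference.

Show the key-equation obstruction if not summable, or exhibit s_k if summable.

Compute t_(k+1)/t_k: get (k + 2)*(k + 6)*(2*k + 11)/((k + 4)*(k + 8)*(2*k + 9)).
Factor: A=k + 2; B=k + 8; C=k**3 + 27*k**2/2 + 121*k/2 + 90.
f must satisfy (k + 2)·f(k+1) − (k + 7)·f(k) = k**3 + 27*k**2/2 + 121*k/2 + 90.
Bound: deg f ≤ 5.
Match coefficients ⇒ f(k) = k*(k + 3)*(k + 4)*(k + 5)*(k + 8)/24.
Get s_k = R·t_k = k*(-k - 8)/(6*(k**2 + 8*k + 12)) with R(k) = B(k−1)f(k)/C(k) = k*(k + 3)*(k + 7)*(k + 8)/(12*(2*k + 9)).
Δs = 2*(-2*k - 9)/(k**4 + 18*k**3 + 113*k**2 + 288*k + 252), as required.

Yes. s_k = k*(-k - 8)/(6*(k**2 + 8*k + 12)).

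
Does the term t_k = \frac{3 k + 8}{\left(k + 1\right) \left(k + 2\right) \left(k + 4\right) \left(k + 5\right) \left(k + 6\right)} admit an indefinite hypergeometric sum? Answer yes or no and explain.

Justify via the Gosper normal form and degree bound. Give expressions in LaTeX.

Yes. s_k = \frac{k \left(k^{2} + 10 k + 29\right)}{20 \left(k^{3} + 10 k^{2} + 29 k + 20\right)}.

r(k) = (k + 1)*(k + 4)*(3*k + 11)/((k + 3)*(k + 7)*(3*k + 8)) after simplifying.
Factor: A=k + 1; B=k + 7; C=k**2 + 17*k/3 + 8.
Solve (k + 1)·f(k+1) − (k + 6)·f(k) = k**2 + 17*k/3 + 8.
deg f ≤ 5 (via 1,1,2).
Solving with deg f ≤ 5: f(k) = k*(k + 2)*(k + 3)*(k**2 + 10*k + 29)/60.
So s_k = (B(k−1)f/C)·t_k = (k*(k + 2)*(k + 6)*(k**2 + 10*k + 29)/(20*(3*k + 8)))·t_k = k*(k**2 + 10*k + 29)/(20*(k**3 + 10*k**2 + 29*k + 20)).
Δs = (3*k + 8)/(k**5 + 18*k**4 + 121*k**3 + 372*k**2 + 508*k + 240), as required.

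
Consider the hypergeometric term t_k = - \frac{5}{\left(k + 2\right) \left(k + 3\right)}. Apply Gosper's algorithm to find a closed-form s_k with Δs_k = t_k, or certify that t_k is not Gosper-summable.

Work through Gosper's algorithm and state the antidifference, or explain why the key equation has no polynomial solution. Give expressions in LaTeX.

s_k = - \frac{5 k}{2 k + 4}

The ratio is (k + 2)/(k + 4).
So A=k + 2 and B=k + 4, with C=1.
Solve (k + 2)·f(k+1) − (k + 3)·f(k) = 1.
Bound: deg f ≤ 1.
Coefficient equations give f(k) = k/2.
Then R = B(k−1)f/C = k*(k + 3)/2, so s_k = R(k)·t_k = -5*k/(2*k + 4).
Check: Δs_k = -5/(k**2 + 5*k + 6). ✓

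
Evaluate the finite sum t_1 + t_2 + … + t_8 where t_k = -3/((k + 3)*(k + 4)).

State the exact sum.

Σ = -1/2

The ratio is (k + 3)/(k + 5).
Take A(k)=k + 3, B(k)=k + 5, C(k)=1.
Set up (k + 3)·f(k+1) − (k + 4)·f(k) − (1) = 0.
d = 1 from the (1,1,0) case.
Coefficient equations give f(k) = k/3.
So s_k = (B(k−1)f/C)·t_k = (k*(k + 4)/3)·t_k = -k/(k + 3).
s_(k+1) − s_k = -3/(k**2 + 7*k + 12) = t_k.
Evaluate s at k=9 and k=1: -3/4 and -1/4; difference -1/2.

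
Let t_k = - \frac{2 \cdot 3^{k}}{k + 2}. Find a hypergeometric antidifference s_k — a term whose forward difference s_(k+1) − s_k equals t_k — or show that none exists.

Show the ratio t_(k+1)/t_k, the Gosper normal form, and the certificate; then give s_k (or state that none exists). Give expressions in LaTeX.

Compute t_(k+1)/t_k: get 3*(k + 2)/(k + 3).
Take A(k)=3*k + 6, B(k)=k + 3, C(k)=1.
Solve (3*k + 6)·f(k+1) − (k + 2)·f(k) = 1.
Bound: deg f ≤ -1.
d = -1 < 0 ⇒ no nonzero polynomial f; not summable.

none (Gosper's algorithm certifies no s_k)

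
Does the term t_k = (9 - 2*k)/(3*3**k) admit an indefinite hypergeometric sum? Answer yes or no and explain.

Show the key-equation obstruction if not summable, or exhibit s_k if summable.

Step 1: r(k) = (2*k - 7)/(3*(2*k - 9)).
A = 1/3, B = 1, C = k - 9/2.
Solve (1/3)·f(k+1) − (1)·f(k) = k - 9/2.
Degrees (0,0,1) ⇒ d ≤ 1.
Solving with deg f ≤ 1: f(k) = -3*(k - 4)/2.
Then R = B(k−1)f/C = -3*(k - 4)/(2*k - 9), so s_k = R(k)·t_k = (k - 4)/3**k.
s_(k+1) − s_k = (9 - 2*k)/(3*3**k) = t_k.

Yes. s_k = (k - 4)/3**k.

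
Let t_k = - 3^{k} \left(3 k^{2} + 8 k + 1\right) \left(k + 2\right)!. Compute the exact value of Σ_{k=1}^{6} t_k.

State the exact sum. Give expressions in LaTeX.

Step 1: r(k) = 3*(3*k**3 + 23*k**2 + 54*k + 36)/(3*k**2 + 8*k + 1).
So A=3*k + 9 and B=1, with C=k**2 + 8*k/3 + 1/3.
Set up (3*k + 9)·f(k+1) − (1)·f(k) − (k**2 + 8*k/3 + 1/3) = 0.
Degrees (1,0,2) ⇒ d ≤ 1.
Solve for f: f(k) = (k - 1)/3 (degree 1 ≤ 1).
Get s_k = R·t_k = -3**k*(k - 1)*factorial(k + 2) with R(k) = B(k−1)f(k)/C(k) = (k - 1)/(3*k**2 + 8*k + 1).
s_(k+1) − s_k = -3**k*(3*k**2 + 8*k + 1)*factorial(k + 2) = t_k.
Σ_(k=1)^(6) t_k = s_(7) − s_(1) = -4761711360 − (0) = -4761711360.

Σ = -4761711360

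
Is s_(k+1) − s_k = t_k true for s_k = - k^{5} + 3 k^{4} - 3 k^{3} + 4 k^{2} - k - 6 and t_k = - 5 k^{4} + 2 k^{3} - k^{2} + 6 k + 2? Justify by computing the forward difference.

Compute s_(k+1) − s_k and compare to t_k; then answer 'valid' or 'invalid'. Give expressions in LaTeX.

Valid — Δs_k = t_k.

s_(k+1) = -k**5 - 2*k**4 - k**3 + 3*k**2 + 5*k - 4
s_(k+1) − s_k = -5*k**4 + 2*k**3 - k**2 + 6*k + 2
(s_(k+1) − s_k) − t_k = 0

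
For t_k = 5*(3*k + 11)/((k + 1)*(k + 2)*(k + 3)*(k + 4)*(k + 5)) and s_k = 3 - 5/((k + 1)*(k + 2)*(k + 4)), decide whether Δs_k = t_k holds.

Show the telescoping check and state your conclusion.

Valid — Δs_k = t_k.

s_(k+1) = 3 - 5/((k + 2)*(k + 3)*(k + 5))
s_(k+1) − s_k = 5*(3*k + 11)/(k**5 + 15*k**4 + 85*k**3 + 225*k**2 + 274*k + 120)
(s_(k+1) − s_k) − t_k = 0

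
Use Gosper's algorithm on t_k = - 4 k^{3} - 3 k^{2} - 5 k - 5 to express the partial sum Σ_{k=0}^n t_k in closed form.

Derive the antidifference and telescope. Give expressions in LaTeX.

The ratio is (4*k**3 + 15*k**2 + 23*k + 17)/(4*k**3 + 3*k**2 + 5*k + 5).
A = 1, B = 1, C = k**3 + 3*k**2/4 + 5*k/4 + 5/4.
Set up (1)·f(k+1) − (1)·f(k) − (k**3 + 3*k**2/4 + 5*k/4 + 5/4) = 0.
deg f ≤ 4 (via 0,0,3).
Solving with deg f ≤ 4: f(k) = k*(k**3 - k**2 + 2*k + 3)/4.
Certificate R = B(k−1)f/C = k*(k**3 - k**2 + 2*k + 3)/(4*k**3 + 3*k**2 + 5*k + 5) gives s_k = k*(-k**3 + k**2 - 2*k - 3).
Check: Δs_k = -4*k**3 - 3*k**2 - 5*k - 5. ✓
Σ_(k=0)^n t_k = s_(n+1) − s_(0) = (-n**4 - 3*n**3 - 5*n**2 - 8*n - 5) − (0), i.e. -n**4 - 3*n**3 - 5*n**2 - 8*n - 5.

S(n) = - n^{4} - 3 n^{3} - 5 n^{2} - 8 n - 5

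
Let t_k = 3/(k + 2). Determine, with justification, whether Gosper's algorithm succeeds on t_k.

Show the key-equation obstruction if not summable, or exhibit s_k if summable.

Step 1: r(k) = (k + 2)/(k + 3).
Normal form (A,B,C) = (k + 2, k + 3, 1).
Key eq: (k + 2)·f(k+1) = (k + 2)·f(k) + (1).
From deg A=1, deg B=1, deg C=0: d=0.
f = c0 ⇒ A·f(k+1) − B(k−1)·f(k) − C = -1. The system {-1 = 0} is inconsistent; no antidifference.

No — key equation has no polynomial f.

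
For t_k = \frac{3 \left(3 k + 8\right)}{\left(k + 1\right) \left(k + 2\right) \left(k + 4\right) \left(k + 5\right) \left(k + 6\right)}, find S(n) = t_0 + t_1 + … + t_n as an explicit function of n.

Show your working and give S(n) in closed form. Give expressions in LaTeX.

r(k) = (k + 1)*(k + 4)*(3*k + 11)/((k + 3)*(k + 7)*(3*k + 8)) after simplifying.
Gosper form: A/B · C(k+1)/C(k) with A=k + 1, B=k + 7, C=k**2 + 17*k/3 + 8.
Solve (k + 1)·f(k+1) − (k + 6)·f(k) = k**2 + 17*k/3 + 8.
Bound: deg f ≤ 5.
Coefficient equations give f(k) = k*(k + 2)*(k + 3)*(k**2 + 10*k + 29)/60.
Certificate R = B(k−1)f/C = k*(k + 2)*(k + 6)*(k**2 + 10*k + 29)/(20*(3*k + 8)) gives s_k = 3*k*(k**2 + 10*k + 29)/(20*(k**3 + 10*k**2 + 29*k + 20)).
Verify: 3*(3*k + 8)/(k**5 + 18*k**4 + 121*k**3 + 372*k**2 + 508*k + 240) matches t_k.
s_(n+1) = 3*(n**3 + 13*n**2 + 52*n + 40)/(20*(n**3 + 13*n**2 + 52*n + 60)) and s_(0) = 0, so S(n) = 3*(n**3 + 13*n**2 + 52*n + 40)/(20*(n**3 + 13*n**2 + 52*n + 60)).

S(n) = \frac{3 \left(n^{3} + 13 n^{2} + 52 n + 40\right)}{20 \left(n^{3} + 13 n^{2} + 52 n + 60\right)}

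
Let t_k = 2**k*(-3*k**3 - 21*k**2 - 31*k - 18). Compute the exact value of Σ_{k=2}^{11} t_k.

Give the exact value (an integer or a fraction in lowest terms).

Σ = -23068504

t_(k+1)/t_k = 2*(3*k**3 + 30*k**2 + 82*k + 73)/(3*k**3 + 21*k**2 + 31*k + 18).
So A=2 and B=1, with C=k**3 + 7*k**2 + 31*k/3 + 6.
Set up (2)·f(k+1) − (1)·f(k) − (k**3 + 7*k**2 + 31*k/3 + 6) = 0.
Bound: deg f ≤ 3.
Solving with deg f ≤ 3: f(k) = (3*k**3 + 3*k**2 + k + 4)/3.
So s_k = (B(k−1)f/C)·t_k = ((3*k**3 + 3*k**2 + k + 4)/(3*k**3 + 21*k**2 + 31*k + 18))·t_k = 2**k*(-3*k**3 - 3*k**2 - k - 4).
Check: Δs_k = 2**k*(-3*k**3 - 21*k**2 - 31*k - 18). ✓
Σ_(k=2)^(11) t_k = s_(12) − s_(2) = -23068672 − (-168) = -23068504.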